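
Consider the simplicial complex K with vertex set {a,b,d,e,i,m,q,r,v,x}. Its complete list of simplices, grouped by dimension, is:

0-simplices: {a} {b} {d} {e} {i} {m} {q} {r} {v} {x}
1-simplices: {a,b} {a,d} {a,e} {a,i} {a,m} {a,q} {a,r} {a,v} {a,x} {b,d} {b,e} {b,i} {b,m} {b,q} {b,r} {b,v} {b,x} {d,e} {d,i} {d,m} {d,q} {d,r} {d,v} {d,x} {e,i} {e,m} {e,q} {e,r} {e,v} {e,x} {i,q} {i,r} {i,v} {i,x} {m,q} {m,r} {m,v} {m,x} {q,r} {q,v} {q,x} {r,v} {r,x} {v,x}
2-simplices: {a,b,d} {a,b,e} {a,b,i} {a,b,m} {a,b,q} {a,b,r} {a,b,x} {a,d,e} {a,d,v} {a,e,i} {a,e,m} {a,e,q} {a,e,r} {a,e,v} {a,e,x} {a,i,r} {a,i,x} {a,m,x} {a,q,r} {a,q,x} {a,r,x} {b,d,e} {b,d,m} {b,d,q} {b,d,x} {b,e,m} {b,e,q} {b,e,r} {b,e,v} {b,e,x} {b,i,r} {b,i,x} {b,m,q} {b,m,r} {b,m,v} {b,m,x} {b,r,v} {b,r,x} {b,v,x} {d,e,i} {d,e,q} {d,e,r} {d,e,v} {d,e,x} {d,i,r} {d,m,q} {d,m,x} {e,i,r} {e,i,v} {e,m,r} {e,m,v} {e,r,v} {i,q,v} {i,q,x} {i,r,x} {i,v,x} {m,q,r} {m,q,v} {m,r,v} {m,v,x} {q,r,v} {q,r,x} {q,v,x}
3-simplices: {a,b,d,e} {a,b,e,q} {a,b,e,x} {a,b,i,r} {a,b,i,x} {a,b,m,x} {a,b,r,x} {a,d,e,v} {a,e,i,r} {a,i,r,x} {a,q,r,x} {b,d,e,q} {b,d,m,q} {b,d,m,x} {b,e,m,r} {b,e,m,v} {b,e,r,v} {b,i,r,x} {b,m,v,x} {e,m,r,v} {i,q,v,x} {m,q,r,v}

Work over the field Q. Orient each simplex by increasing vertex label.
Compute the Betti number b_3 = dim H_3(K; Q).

b_3=1

n_0=10 n_1=44 n_2=63 n_3=22  [Q]
∂1: piv[ab,ad,ae,ai,am,aq,ar,av,ax] rk=9  ker:bd,be,bi,bm,bq,br,bv,bx,de,di,dm,dq,dr,dv,dx,ei,em,eq,er,ev,ex,iq,ir,iv,ix,mq,mr,mv,mx,qr,qv,qx,rv,rx,vx
∂2: piv[abd,abe,abi,abm,abq,abr,abx,ade,adv,aei,aem,aeq,aer,aev,aex,air,aix,amx,aqr,aqx,arx,bdm,bdq,bdx,bev,bmq,bmr,bmv,brv,bvx,dei,der,eiv,iqv,iqx] rk=35  ker:bde,bem,beq,ber,bex,bir,bix,bmx,brx,deq,dev,dex,dir,dmq,dmx,eir,emr,emv,erv,irx,ivx,mqr,mqv,mrv,mvx,qrv,qrx,qvx
∂3: piv[abde,abeq,abex,abir,abix,abmx,abrx,adev,aeir,airx,aqrx,bdeq,bdmq,bdmx,bemr,bemv,berv,bmvx,emrv,iqvx,mqrv] rk=21  ker:birx
b_3=(22−21)−0=1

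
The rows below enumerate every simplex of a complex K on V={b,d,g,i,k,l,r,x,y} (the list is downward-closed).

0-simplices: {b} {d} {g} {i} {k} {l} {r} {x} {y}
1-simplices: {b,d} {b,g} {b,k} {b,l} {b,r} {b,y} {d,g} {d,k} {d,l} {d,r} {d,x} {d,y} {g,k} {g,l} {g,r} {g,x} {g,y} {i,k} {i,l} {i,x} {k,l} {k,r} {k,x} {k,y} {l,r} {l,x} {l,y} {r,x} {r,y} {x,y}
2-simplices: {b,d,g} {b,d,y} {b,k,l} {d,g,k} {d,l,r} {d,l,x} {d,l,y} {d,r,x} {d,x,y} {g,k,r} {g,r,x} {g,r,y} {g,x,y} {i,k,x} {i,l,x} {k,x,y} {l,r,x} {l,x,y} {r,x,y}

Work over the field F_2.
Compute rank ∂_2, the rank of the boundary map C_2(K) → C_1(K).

n_0=9 n_1=30 n_2=19  [Z2]
∂1: piv[bd,bg,bk,bl,br,by,dx,ik] rk=8  ker:dg,dk,dl,dr,dy,gk,gl,gr,gx,gy,il,ix,kl,kr,kx,ky,lr,lx,ly,rx,ry,xy
∂2: piv[bdg,bdy,bkl,dgk,dlr,dlx,dly,drx,dxy,gkr,grx,gry,gxy,ikx,ilx,kxy] rk=16  ker:lrx,lxy,rxy
rk∂_2=16

rank∂_2=16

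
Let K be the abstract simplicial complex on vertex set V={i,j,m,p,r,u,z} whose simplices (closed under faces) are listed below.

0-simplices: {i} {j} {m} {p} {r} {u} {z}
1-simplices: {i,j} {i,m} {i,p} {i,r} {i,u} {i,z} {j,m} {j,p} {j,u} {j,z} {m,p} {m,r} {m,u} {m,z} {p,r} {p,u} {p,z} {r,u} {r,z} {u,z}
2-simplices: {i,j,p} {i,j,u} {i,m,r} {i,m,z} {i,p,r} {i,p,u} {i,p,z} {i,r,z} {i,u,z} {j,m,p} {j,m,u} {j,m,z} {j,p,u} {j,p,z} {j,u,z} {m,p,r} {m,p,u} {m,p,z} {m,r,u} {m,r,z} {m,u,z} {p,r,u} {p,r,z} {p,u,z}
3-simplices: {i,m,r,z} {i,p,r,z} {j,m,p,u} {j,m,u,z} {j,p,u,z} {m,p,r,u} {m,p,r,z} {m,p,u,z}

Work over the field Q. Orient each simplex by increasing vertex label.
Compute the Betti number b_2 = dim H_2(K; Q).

n_0=7 n_1=20 n_2=24 n_3=8  [Q]
∂1: piv[ij,im,ip,ir,iu,iz] rk=6  ker:jm,jp,ju,jz,mp,mr,mu,mz,pr,pu,pz,ru,rz,uz
∂2: piv[ijp,iju,imr,imz,ipr,ipu,ipz,irz,iuz,jmp,jmu,jmz,jpz,mru] rk=14  ker:jpu,juz,mpr,mpu,mpz,mrz,muz,pru,prz,puz
∂3: piv[imrz,iprz,jmpu,jmuz,jpuz,mpru,mprz,mpuz] rk=8
b_2=(24−14)−8=2

b_2=2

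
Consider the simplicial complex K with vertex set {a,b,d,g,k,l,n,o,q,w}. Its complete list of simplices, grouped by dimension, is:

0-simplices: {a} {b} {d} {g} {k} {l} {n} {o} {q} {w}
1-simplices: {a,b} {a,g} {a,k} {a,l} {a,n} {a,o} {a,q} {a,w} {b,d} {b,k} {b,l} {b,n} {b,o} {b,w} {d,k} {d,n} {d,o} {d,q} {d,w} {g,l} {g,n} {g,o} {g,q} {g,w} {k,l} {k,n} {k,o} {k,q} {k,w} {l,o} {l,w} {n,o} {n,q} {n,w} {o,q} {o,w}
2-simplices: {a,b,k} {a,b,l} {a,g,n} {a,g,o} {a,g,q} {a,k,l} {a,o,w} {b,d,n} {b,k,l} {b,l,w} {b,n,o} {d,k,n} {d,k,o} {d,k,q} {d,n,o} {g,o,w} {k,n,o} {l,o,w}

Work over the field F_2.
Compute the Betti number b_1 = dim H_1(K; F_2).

n_0=10 n_1=36 n_2=18  [Z2]
∂1: piv[ab,ag,ak,al,an,ao,aq,aw,bd] rk=9  ker:bk,bl,bn,bo,bw,dk,dn,do,dq,dw,gl,gn,go,gq,gw,kl,kn,ko,kq,kw,lo,lw,no,nq,nw,oq,ow
∂2: piv[abk,abl,agn,ago,agq,akl,aow,bdn,blw,bno,dkn,dko,dkq,dno,gow,low] rk=16  ker:bkl,kno
b_1=(36−9)−16=11

b_1=11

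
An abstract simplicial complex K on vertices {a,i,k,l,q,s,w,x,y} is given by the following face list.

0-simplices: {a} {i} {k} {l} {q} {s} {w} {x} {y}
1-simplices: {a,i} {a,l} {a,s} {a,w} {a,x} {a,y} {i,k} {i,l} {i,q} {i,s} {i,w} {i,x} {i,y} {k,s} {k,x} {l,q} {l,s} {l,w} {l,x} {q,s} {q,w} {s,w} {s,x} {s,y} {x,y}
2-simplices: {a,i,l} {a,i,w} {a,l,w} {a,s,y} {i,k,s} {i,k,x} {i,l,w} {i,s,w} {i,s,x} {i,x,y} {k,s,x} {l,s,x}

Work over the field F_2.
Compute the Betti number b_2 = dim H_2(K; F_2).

n_0=9 n_1=25 n_2=12  [Z2]
∂1: piv[ai,al,as,aw,ax,ay,ik,iq] rk=8  ker:il,is,iw,ix,iy,ks,kx,lq,ls,lw,lx,qs,qw,sw,sx,sy,xy
∂2: piv[ail,aiw,alw,asy,iks,ikx,isw,isx,ixy,lsx] rk=10  ker:ilw,ksx
b_2=(12−10)−0=2

b_2=2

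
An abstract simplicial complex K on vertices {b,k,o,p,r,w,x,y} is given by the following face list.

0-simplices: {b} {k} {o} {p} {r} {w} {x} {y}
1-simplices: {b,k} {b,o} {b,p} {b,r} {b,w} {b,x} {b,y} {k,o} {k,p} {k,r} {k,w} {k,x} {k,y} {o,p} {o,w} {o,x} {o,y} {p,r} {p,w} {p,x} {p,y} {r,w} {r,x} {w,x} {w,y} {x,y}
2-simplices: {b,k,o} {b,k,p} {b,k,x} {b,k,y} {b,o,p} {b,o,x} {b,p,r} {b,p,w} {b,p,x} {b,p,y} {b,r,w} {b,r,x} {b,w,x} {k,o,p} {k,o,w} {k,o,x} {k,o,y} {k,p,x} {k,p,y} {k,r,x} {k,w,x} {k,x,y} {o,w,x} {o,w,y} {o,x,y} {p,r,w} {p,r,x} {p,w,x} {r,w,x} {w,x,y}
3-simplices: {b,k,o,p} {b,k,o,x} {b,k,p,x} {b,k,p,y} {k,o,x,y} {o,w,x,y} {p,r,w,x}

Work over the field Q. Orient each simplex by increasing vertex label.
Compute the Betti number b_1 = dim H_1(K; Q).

n_0=8 n_1=26 n_2=30 n_3=7  [Q]
∂1: piv[bk,bo,bp,br,bw,bx,by] rk=7  ker:ko,kp,kr,kw,kx,ky,op,ow,ox,oy,pr,pw,px,py,rw,rx,wx,wy,xy
∂2: piv[bko,bkp,bkx,bky,bop,box,bpr,bpw,bpx,bpy,brw,brx,bwx,kow,koy,krx,kwx,kxy,owy] rk=19  ker:kop,kox,kpx,kpy,owx,oxy,prw,prx,pwx,rwx,wxy
∂3: piv[bkop,bkox,bkpx,bkpy,koxy,owxy,prwx] rk=7
b_1=(26−7)−19=0

b_1=0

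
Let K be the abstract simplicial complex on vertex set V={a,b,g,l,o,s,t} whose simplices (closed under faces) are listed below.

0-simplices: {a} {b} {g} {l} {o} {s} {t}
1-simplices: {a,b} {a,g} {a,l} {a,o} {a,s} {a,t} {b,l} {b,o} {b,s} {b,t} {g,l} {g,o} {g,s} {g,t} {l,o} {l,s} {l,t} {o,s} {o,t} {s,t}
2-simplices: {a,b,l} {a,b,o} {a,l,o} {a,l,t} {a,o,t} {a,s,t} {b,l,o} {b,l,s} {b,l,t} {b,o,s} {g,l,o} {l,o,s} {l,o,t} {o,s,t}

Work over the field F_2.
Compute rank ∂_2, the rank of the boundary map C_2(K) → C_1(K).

n_0=7 n_1=20 n_2=14  [Z2]
∂1: piv[ab,ag,al,ao,as,at] rk=6  ker:bl,bo,bs,bt,gl,go,gs,gt,lo,ls,lt,os,ot,st
∂2: piv[abl,abo,alo,alt,aot,ast,bls,blt,bos,glo,ost] rk=11  ker:blo,los,lot
rk∂_2=11

rank∂_2=11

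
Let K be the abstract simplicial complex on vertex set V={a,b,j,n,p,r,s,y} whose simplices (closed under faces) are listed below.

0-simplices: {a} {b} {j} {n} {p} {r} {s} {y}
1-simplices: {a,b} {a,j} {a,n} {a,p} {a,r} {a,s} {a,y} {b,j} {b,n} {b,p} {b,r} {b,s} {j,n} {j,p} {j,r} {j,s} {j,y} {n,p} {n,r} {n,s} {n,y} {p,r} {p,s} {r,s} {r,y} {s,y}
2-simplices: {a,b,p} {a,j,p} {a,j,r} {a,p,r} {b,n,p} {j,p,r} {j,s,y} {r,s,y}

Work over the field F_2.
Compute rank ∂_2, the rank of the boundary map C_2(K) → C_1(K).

rank∂_2=7

n_0=8 n_1=26 n_2=8  [Z2]
∂1: piv[ab,aj,an,ap,ar,as,ay] rk=7  ker:bj,bn,bp,br,bs,jn,jp,jr,js,jy,np,nr,ns,ny,pr,ps,rs,ry,sy
∂2: piv[abp,ajp,ajr,apr,bnp,jsy,rsy] rk=7  ker:jpr
rk∂_2=7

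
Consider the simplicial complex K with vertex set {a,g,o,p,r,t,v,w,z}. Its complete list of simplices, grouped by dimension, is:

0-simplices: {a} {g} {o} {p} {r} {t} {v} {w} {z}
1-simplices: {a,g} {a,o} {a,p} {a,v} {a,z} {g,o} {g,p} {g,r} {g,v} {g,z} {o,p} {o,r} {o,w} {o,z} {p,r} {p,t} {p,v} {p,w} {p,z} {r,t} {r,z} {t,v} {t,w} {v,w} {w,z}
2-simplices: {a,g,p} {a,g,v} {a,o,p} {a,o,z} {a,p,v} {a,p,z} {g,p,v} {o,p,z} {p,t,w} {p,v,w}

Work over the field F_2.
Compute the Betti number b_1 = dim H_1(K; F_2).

b_1=9

n_0=9 n_1=25 n_2=10  [Z2]
∂1: piv[ag,ao,ap,av,az,gr,ow,pt] rk=8  ker:go,gp,gv,gz,op,or,oz,pr,pv,pw,pz,rt,rz,tv,tw,vw,wz
∂2: piv[agp,agv,aop,aoz,apv,apz,ptw,pvw] rk=8  ker:gpv,opz
b_1=(25−8)−8=9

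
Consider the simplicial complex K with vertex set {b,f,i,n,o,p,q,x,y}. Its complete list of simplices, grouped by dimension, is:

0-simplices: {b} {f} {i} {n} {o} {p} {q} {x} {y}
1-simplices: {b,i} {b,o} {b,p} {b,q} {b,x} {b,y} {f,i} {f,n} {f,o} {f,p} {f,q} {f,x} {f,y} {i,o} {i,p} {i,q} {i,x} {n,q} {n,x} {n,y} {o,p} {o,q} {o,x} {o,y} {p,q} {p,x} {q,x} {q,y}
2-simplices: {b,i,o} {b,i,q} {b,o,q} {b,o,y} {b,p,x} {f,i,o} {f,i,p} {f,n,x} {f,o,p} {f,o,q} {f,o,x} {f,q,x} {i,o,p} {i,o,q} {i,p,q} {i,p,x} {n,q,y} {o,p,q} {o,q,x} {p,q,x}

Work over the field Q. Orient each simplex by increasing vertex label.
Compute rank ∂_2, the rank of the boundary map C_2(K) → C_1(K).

n_0=9 n_1=28 n_2=20  [Q]
∂1: piv[bi,bo,bp,bq,bx,by,fi,fn] rk=8  ker:fo,fp,fq,fx,fy,io,ip,iq,ix,nq,nx,ny,op,oq,ox,oy,pq,px,qx,qy
∂2: piv[bio,biq,boq,boy,bpx,fio,fip,fnx,fop,foq,fox,fqx,ipq,ipx,nqy,pqx] rk=16  ker:iop,ioq,opq,oqx
rk∂_2=16

rank∂_2=16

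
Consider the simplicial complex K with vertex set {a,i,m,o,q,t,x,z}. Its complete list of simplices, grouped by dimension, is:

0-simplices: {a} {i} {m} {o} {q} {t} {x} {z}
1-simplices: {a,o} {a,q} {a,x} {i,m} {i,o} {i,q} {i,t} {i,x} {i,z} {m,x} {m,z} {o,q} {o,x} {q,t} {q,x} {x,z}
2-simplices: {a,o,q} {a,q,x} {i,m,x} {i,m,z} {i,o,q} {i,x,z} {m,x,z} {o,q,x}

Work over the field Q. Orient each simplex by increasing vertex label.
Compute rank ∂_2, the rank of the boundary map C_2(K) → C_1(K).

rank∂_2=7

n_0=8 n_1=16 n_2=8  [Q]
∂1: piv[ao,aq,ax,im,io,it,iz] rk=7  ker:iq,ix,mx,mz,oq,ox,qt,qx,xz
∂2: piv[aoq,aqx,imx,imz,ioq,ixz,oqx] rk=7  ker:mxz
rk∂_2=7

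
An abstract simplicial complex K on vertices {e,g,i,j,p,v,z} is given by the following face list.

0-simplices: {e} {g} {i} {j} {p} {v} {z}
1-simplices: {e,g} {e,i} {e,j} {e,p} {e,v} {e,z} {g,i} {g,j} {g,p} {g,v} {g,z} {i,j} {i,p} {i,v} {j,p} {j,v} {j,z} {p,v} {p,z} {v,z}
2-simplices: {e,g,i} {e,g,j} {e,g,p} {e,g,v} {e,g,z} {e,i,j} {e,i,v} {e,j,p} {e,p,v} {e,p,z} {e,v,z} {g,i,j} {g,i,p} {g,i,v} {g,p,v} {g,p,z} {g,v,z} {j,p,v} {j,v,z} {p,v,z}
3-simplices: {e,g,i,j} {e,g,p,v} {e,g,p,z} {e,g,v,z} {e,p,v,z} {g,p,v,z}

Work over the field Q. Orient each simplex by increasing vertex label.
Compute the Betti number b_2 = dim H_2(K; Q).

n_0=7 n_1=20 n_2=20 n_3=6  [Q]
∂1: piv[eg,ei,ej,ep,ev,ez] rk=6  ker:gi,gj,gp,gv,gz,ij,ip,iv,jp,jv,jz,pv,pz,vz
∂2: piv[egi,egj,egp,egv,egz,eij,eiv,ejp,epv,epz,evz,gip,jpv,jvz] rk=14  ker:gij,giv,gpv,gpz,gvz,pvz
∂3: piv[egij,egpv,egpz,egvz,epvz] rk=5  ker:gpvz
b_2=(20−14)−5=1

b_2=1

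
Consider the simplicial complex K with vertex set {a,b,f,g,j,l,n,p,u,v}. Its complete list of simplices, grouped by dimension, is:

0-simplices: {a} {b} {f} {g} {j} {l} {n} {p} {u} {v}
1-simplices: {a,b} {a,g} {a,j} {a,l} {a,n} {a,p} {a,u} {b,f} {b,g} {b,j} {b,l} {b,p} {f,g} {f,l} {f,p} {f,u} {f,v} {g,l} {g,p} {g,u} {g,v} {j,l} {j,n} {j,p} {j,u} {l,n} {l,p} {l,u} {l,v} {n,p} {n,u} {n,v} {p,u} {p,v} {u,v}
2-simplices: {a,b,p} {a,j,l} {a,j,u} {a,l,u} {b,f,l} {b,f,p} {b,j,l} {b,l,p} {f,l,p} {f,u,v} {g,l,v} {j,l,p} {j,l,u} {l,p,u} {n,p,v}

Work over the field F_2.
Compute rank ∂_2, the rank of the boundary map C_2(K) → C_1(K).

n_0=10 n_1=35 n_2=15  [Z2]
∂1: piv[ab,ag,aj,al,an,ap,au,bf,fv] rk=9  ker:bg,bj,bl,bp,fg,fl,fp,fu,gl,gp,gu,gv,jl,jn,jp,ju,ln,lp,lu,lv,np,nu,nv,pu,pv,uv
∂2: piv[abp,ajl,aju,alu,bfl,bfp,bjl,blp,fuv,glv,jlp,lpu,npv] rk=13  ker:flp,jlu
rk∂_2=13

rank∂_2=13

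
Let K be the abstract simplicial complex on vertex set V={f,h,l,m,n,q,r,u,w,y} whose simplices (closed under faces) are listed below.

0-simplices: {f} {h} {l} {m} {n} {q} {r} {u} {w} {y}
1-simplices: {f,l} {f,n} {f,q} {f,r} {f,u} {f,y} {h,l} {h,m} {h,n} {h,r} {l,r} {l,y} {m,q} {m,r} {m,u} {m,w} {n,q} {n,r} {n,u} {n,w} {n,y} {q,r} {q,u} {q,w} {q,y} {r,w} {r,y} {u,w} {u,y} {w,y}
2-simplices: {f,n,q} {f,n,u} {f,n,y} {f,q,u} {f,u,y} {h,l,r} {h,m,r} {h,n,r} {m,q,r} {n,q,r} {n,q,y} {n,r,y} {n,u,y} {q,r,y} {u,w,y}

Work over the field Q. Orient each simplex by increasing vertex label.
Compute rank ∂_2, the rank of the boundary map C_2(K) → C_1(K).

rank∂_2=13

n_0=10 n_1=30 n_2=15  [Q]
∂1: piv[fl,fn,fq,fr,fu,fy,hl,hm,mw] rk=9  ker:hn,hr,lr,ly,mq,mr,mu,nq,nr,nu,nw,ny,qr,qu,qw,qy,rw,ry,uw,uy,wy
∂2: piv[fnq,fnu,fny,fqu,fuy,hlr,hmr,hnr,mqr,nqr,nqy,nry,uwy] rk=13  ker:nuy,qry
rk∂_2=13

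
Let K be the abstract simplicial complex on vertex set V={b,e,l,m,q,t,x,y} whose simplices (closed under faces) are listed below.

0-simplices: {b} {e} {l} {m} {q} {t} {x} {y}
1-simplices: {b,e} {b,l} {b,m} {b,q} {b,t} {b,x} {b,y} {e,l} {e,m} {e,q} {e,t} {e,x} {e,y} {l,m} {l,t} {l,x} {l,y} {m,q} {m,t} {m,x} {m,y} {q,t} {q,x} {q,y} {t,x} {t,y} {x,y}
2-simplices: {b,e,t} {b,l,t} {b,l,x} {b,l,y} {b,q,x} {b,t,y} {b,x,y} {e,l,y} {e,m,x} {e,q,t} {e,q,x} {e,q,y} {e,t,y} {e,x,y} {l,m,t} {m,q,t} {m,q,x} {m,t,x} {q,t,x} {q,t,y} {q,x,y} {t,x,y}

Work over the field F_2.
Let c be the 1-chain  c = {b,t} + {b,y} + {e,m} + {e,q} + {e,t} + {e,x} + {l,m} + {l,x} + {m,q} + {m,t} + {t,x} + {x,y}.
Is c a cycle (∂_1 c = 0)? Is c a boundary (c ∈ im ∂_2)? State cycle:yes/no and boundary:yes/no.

cycle:yes boundary:yes

n_0=8 n_1=27 n_2=22  [Z2]
∂1: piv[be,bl,bm,bq,bt,bx,by] rk=7  ker:el,em,eq,et,ex,ey,lm,lt,lx,ly,mq,mt,mx,my,qt,qx,qy,tx,ty,xy
∂2: piv[bet,blt,blx,bly,bqx,bty,bxy,ely,emx,eqt,eqx,eqy,ety,exy,lmt,mqt,mqx,mtx] rk=18  ker:qtx,qty,qxy,txy
∂1c = 0
c vs im∂2: reduces to 0 ⇒ boundary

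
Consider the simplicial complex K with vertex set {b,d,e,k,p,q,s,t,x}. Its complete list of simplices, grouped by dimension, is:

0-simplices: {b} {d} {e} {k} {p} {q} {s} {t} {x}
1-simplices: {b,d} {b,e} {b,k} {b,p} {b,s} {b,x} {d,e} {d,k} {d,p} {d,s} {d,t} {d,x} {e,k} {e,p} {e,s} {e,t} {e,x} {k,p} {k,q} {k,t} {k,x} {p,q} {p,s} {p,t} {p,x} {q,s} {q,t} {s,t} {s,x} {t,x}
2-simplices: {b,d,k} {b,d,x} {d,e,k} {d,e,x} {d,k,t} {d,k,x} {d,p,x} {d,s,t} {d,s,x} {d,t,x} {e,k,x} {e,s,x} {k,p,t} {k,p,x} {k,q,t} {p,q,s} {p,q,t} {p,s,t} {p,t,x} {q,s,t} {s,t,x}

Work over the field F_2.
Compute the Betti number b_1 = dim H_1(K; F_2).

n_0=9 n_1=30 n_2=21  [Z2]
∂1: piv[bd,be,bk,bp,bs,bx,dt,kq] rk=8  ker:de,dk,dp,ds,dx,ek,ep,es,et,ex,kp,kt,kx,pq,ps,pt,px,qs,qt,st,sx,tx
∂2: piv[bdk,bdx,dek,dex,dkt,dkx,dpx,dst,dsx,dtx,esx,kpt,kpx,kqt,pqs,pqt,pst] rk=17  ker:ekx,ptx,qst,stx
b_1=(30−8)−17=5

b_1=5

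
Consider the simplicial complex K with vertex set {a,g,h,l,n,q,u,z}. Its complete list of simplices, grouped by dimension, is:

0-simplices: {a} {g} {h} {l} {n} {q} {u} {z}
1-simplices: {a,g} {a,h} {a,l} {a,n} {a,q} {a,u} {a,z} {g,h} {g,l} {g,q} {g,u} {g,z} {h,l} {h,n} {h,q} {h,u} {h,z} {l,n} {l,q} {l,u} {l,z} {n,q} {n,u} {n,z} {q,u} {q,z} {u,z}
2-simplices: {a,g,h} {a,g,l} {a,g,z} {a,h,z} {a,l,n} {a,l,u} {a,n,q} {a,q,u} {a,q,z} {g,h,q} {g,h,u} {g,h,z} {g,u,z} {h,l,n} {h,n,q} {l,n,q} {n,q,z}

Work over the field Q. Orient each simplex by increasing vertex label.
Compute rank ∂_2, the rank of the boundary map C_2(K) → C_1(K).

n_0=8 n_1=27 n_2=17  [Q]
∂1: piv[ag,ah,al,an,aq,au,az] rk=7  ker:gh,gl,gq,gu,gz,hl,hn,hq,hu,hz,ln,lq,lu,lz,nq,nu,nz,qu,qz,uz
∂2: piv[agh,agl,agz,ahz,aln,alu,anq,aqu,aqz,ghq,ghu,guz,hln,hnq,lnq,nqz] rk=16  ker:ghz
rk∂_2=16

rank∂_2=16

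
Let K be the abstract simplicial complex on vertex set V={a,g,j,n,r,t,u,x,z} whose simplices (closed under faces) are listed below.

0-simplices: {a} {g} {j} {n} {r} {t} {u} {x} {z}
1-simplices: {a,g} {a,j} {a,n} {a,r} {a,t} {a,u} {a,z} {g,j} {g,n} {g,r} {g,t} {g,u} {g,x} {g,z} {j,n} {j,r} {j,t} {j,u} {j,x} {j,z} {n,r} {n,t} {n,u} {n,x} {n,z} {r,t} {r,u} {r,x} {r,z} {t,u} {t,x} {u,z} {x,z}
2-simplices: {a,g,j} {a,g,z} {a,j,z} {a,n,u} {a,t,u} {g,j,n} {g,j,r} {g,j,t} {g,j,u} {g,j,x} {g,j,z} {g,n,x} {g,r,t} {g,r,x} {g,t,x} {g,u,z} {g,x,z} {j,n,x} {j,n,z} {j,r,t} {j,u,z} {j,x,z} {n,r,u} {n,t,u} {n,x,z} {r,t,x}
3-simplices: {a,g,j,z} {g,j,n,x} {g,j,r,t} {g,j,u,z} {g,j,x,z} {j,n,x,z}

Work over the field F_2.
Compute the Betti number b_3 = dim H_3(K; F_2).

b_3=0

n_0=9 n_1=33 n_2=26 n_3=6  [Z2]
∂1: piv[ag,aj,an,ar,at,au,az,gx] rk=8  ker:gj,gn,gr,gt,gu,gz,jn,jr,jt,ju,jx,jz,nr,nt,nu,nx,nz,rt,ru,rx,rz,tu,tx,uz,xz
∂2: piv[agj,agz,ajz,anu,atu,gjn,gjr,gjt,gju,gjx,gnx,grt,grx,gtx,guz,gxz,jnz,nru,ntu] rk=19  ker:gjz,jnx,jrt,juz,jxz,nxz,rtx
∂3: piv[agjz,gjnx,gjrt,gjuz,gjxz,jnxz] rk=6
b_3=(6−6)−0=0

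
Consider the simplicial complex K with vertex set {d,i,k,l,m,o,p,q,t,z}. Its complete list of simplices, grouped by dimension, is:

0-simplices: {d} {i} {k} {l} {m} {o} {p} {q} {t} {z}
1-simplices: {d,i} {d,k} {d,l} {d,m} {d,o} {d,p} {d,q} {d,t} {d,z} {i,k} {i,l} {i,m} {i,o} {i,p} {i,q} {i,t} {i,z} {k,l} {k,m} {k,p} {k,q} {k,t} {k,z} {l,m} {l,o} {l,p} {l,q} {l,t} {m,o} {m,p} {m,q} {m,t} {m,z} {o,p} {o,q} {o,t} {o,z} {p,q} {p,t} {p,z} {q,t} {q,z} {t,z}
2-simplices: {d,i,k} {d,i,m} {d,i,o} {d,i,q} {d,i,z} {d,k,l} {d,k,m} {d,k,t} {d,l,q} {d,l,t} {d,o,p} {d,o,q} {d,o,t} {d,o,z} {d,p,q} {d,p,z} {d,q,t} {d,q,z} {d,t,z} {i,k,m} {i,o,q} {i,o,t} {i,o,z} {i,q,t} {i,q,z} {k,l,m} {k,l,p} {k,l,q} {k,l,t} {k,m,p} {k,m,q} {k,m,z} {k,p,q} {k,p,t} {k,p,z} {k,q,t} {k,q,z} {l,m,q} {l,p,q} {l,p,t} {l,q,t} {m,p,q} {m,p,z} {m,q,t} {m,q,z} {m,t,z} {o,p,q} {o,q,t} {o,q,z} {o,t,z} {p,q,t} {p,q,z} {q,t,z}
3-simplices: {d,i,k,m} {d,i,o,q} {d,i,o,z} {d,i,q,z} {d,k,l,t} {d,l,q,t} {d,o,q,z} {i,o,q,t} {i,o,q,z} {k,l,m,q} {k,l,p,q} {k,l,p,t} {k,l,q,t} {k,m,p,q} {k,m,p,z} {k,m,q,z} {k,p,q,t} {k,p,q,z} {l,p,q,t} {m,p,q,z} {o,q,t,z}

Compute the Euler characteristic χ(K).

χ(K)=-1

n_0=10 n_1=43 n_2=53 n_3=21
χ=+10−43+53−21=-1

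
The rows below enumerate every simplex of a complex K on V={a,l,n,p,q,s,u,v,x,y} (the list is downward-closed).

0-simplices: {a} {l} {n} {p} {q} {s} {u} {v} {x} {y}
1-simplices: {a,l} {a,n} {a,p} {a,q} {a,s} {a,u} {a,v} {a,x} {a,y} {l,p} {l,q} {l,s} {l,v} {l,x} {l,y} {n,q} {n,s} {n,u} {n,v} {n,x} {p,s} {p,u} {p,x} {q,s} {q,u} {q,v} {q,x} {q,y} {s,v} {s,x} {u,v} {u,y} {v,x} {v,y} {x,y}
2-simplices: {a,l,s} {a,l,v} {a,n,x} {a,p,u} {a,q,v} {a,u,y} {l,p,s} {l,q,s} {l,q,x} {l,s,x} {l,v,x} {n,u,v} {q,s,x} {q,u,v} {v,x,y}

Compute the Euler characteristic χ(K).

n_0=10 n_1=35 n_2=15
χ=+10−35+15=-10

χ(K)=-10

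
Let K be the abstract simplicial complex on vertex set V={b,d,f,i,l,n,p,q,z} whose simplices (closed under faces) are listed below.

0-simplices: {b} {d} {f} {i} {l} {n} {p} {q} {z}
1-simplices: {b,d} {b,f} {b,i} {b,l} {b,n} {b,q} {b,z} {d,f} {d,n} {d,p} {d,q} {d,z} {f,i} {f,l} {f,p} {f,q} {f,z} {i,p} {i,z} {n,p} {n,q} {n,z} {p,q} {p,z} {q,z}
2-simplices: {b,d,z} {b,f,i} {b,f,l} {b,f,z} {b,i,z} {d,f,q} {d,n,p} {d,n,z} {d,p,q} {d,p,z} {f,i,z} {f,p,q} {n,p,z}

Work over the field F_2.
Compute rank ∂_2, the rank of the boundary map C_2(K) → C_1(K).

rank∂_2=11

n_0=9 n_1=25 n_2=13  [Z2]
∂1: piv[bd,bf,bi,bl,bn,bq,bz,dp] rk=8  ker:df,dn,dq,dz,fi,fl,fp,fq,fz,ip,iz,np,nq,nz,pq,pz,qz
∂2: piv[bdz,bfi,bfl,bfz,biz,dfq,dnp,dnz,dpq,dpz,fpq] rk=11  ker:fiz,npz
rk∂_2=11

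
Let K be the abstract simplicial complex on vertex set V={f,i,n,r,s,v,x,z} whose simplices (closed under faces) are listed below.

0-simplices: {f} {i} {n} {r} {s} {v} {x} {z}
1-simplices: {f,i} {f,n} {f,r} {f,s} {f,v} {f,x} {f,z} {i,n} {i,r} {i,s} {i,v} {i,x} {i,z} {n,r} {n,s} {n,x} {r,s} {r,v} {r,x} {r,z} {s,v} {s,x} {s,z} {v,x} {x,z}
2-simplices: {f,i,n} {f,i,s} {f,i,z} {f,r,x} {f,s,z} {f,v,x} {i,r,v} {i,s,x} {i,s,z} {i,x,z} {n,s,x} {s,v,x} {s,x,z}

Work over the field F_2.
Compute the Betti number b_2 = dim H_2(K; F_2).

n_0=8 n_1=25 n_2=13  [Z2]
∂1: piv[fi,fn,fr,fs,fv,fx,fz] rk=7  ker:in,ir,is,iv,ix,iz,nr,ns,nx,rs,rv,rx,rz,sv,sx,sz,vx,xz
∂2: piv[fin,fis,fiz,frx,fsz,fvx,irv,isx,ixz,nsx,svx] rk=11  ker:isz,sxz
b_2=(13−11)−0=2

b_2=2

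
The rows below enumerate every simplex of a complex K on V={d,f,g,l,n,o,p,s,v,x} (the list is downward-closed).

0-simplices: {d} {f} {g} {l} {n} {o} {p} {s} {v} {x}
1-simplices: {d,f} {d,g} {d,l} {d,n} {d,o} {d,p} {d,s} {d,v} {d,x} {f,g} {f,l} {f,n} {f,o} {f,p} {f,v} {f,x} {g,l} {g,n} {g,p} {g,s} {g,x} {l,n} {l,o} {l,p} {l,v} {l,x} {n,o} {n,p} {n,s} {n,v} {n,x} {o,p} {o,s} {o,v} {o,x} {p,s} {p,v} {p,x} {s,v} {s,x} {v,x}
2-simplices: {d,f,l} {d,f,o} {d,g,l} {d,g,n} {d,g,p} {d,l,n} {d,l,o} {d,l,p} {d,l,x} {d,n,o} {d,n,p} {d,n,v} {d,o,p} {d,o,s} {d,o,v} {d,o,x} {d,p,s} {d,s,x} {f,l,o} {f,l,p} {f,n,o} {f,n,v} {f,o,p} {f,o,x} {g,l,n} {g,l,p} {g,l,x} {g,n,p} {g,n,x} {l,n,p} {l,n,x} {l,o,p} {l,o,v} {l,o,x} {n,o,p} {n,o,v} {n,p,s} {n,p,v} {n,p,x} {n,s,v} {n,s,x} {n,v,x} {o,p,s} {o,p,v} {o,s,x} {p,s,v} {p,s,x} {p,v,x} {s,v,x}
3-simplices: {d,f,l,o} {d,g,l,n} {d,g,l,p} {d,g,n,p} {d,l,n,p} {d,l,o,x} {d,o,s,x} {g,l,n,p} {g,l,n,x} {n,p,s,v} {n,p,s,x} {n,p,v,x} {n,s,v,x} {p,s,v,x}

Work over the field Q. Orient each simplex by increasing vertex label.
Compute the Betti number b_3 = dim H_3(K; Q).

n_0=10 n_1=41 n_2=49 n_3=14  [Q]
∂1: piv[df,dg,dl,dn,do,dp,ds,dv,dx] rk=9  ker:fg,fl,fn,fo,fp,fv,fx,gl,gn,gp,gs,gx,ln,lo,lp,lv,lx,no,np,ns,nv,nx,op,os,ov,ox,ps,pv,px,sv,sx,vx
∂2: piv[dfl,dfo,dgl,dgn,dgp,dln,dlo,dlp,dlx,dno,dnp,dnv,dop,dos,dov,dox,dps,dsx,flp,fno,fnv,fox,glx,gnx,lov,nps,npv,npx,nsv,nvx] rk=30  ker:flo,fop,gln,glp,gnp,lnp,lnx,lop,lox,nop,nov,nsx,ops,opv,osx,psv,psx,pvx,svx
∂3: piv[dflo,dgln,dglp,dgnp,dlnp,dlox,dosx,glnx,npsv,npsx,npvx,nsvx] rk=12  ker:glnp,psvx
b_3=(14−12)−0=2

b_3=2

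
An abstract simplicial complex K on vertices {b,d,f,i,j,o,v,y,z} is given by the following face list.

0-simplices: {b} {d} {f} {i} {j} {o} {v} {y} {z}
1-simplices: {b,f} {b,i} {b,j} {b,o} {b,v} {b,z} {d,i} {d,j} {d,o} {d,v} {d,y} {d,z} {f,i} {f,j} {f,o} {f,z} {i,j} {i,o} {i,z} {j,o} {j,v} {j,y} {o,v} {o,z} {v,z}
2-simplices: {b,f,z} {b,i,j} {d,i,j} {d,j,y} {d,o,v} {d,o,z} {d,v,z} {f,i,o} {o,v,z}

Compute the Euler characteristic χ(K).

n_0=9 n_1=25 n_2=9
χ=+9−25+9=-7

χ(K)=-7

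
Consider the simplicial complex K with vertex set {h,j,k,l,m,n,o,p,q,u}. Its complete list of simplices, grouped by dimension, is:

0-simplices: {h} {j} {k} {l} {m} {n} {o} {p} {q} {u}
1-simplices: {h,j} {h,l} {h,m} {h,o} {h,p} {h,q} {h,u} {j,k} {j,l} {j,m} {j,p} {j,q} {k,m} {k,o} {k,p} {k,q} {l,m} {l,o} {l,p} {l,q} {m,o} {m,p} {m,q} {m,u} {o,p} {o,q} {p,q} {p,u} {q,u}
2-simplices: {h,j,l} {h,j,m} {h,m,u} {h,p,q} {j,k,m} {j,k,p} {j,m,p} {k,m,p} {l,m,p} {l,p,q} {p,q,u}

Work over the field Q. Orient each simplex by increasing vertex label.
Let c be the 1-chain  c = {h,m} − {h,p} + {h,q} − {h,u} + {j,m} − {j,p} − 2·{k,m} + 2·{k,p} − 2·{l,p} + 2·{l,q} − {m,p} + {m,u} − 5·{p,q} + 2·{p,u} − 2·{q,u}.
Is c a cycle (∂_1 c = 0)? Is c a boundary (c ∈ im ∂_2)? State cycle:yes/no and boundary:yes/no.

n_0=10 n_1=29 n_2=11  [Q]
∂1: piv[hj,hl,hm,ho,hp,hq,hu,jk] rk=8  ker:jl,jm,jp,jq,km,ko,kp,kq,lm,lo,lp,lq,mo,mp,mq,mu,op,oq,pq,pu,qu
∂2: piv[hjl,hjm,hmu,hpq,jkm,jkp,jmp,lmp,lpq,pqu] rk=10  ker:kmp
∂1c = 0
c vs im∂2: reduces to 0 ⇒ boundary

cycle:yes boundary:yes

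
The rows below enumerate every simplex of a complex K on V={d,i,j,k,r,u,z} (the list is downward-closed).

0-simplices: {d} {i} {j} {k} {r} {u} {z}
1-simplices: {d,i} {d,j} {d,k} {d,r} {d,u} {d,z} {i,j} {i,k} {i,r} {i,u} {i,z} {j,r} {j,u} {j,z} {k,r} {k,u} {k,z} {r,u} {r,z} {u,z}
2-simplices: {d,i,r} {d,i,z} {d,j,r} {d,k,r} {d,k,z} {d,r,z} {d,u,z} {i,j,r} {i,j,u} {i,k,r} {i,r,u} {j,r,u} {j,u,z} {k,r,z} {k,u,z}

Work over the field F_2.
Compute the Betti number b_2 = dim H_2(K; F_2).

b_2=2

n_0=7 n_1=20 n_2=15  [Z2]
∂1: piv[di,dj,dk,dr,du,dz] rk=6  ker:ij,ik,ir,iu,iz,jr,ju,jz,kr,ku,kz,ru,rz,uz
∂2: piv[dir,diz,djr,dkr,dkz,drz,duz,ijr,iju,ikr,iru,juz,kuz] rk=13  ker:jru,krz
b_2=(15−13)−0=2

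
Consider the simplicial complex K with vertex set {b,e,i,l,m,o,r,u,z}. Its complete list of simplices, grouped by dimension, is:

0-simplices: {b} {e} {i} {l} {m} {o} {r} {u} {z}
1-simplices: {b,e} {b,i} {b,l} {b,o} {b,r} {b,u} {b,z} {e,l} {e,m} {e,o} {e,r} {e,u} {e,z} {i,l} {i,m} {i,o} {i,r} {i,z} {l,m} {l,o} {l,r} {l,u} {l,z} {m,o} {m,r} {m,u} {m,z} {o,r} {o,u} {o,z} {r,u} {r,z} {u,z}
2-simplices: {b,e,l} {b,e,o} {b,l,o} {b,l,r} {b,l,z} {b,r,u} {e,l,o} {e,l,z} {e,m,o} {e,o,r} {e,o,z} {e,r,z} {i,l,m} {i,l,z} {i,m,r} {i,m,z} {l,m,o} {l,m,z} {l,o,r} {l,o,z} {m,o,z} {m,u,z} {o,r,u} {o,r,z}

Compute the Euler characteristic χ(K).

χ(K)=0

n_0=9 n_1=33 n_2=24
χ=+9−33+24=0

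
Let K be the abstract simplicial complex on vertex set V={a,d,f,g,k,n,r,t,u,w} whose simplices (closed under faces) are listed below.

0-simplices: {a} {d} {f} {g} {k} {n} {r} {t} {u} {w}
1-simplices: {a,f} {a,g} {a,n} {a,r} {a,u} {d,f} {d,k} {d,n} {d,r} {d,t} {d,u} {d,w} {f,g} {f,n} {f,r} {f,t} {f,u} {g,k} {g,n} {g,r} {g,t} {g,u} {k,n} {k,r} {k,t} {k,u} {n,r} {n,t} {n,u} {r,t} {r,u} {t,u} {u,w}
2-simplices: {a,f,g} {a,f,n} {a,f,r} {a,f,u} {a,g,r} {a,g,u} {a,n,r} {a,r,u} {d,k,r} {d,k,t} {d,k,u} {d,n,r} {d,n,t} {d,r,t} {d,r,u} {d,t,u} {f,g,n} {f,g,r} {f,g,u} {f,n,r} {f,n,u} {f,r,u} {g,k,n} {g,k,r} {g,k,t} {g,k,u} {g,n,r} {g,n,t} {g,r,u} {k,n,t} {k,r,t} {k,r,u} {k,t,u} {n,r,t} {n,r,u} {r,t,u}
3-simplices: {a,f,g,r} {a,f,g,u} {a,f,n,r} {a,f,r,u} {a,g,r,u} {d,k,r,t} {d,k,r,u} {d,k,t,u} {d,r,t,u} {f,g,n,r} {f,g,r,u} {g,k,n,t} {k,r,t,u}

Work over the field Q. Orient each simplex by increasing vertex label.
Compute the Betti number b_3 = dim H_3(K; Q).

b_3=2

n_0=10 n_1=33 n_2=36 n_3=13  [Q]
∂1: piv[af,ag,an,ar,au,df,dk,dt,dw] rk=9  ker:dn,dr,du,fg,fn,fr,ft,fu,gk,gn,gr,gt,gu,kn,kr,kt,ku,nr,nt,nu,rt,ru,tu,uw
∂2: piv[afg,afn,afr,afu,agr,agu,anr,aru,dkr,dkt,dku,dnr,dnt,drt,dru,dtu,fgn,fnu,gkn,gkr,gkt] rk=21  ker:fgr,fgu,fnr,fru,gku,gnr,gnt,gru,knt,krt,kru,ktu,nrt,nru,rtu
∂3: piv[afgr,afgu,afnr,afru,agru,dkrt,dkru,dktu,drtu,fgnr,gknt] rk=11  ker:fgru,krtu
b_3=(13−11)−0=2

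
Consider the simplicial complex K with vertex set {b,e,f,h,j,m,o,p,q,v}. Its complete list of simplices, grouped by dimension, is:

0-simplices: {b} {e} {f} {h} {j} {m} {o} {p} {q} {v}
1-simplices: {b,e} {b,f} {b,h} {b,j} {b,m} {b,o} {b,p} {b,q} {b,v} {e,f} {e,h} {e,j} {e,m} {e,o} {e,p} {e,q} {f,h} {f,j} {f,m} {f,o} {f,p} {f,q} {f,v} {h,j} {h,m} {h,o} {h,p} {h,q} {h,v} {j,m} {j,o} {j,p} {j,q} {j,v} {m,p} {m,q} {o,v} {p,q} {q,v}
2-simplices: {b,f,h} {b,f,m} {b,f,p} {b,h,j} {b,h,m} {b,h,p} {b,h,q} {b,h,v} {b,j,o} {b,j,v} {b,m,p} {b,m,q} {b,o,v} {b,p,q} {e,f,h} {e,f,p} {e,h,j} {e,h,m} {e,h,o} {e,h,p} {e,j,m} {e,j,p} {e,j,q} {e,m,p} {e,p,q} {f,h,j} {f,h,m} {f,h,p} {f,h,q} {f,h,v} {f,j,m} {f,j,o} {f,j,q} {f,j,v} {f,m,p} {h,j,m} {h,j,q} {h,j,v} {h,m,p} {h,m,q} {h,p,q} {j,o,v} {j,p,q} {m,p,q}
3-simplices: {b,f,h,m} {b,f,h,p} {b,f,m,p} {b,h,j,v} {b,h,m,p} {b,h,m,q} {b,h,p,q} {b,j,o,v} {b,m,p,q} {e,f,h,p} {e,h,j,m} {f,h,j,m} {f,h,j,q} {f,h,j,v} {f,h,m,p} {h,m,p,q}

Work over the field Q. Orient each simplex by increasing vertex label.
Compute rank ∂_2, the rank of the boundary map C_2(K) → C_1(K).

rank∂_2=27

n_0=10 n_1=39 n_2=44 n_3=16  [Q]
∂1: piv[be,bf,bh,bj,bm,bo,bp,bq,bv] rk=9  ker:ef,eh,ej,em,eo,ep,eq,fh,fj,fm,fo,fp,fq,fv,hj,hm,ho,hp,hq,hv,jm,jo,jp,jq,jv,mp,mq,ov,pq,qv
∂2: piv[bfh,bfm,bfp,bhj,bhm,bhp,bhq,bhv,bjo,bjv,bmp,bmq,bov,bpq,efh,efp,ehj,ehm,eho,ejm,ejp,ejq,epq,fhj,fhq,fhv,fjo] rk=27  ker:ehp,emp,fhm,fhp,fjm,fjq,fjv,fmp,hjm,hjq,hjv,hmp,hmq,hpq,jov,jpq,mpq
∂3: piv[bfhm,bfhp,bfmp,bhjv,bhmp,bhmq,bhpq,bjov,bmpq,efhp,ehjm,fhjm,fhjq,fhjv] rk=14  ker:fhmp,hmpq
rk∂_2=27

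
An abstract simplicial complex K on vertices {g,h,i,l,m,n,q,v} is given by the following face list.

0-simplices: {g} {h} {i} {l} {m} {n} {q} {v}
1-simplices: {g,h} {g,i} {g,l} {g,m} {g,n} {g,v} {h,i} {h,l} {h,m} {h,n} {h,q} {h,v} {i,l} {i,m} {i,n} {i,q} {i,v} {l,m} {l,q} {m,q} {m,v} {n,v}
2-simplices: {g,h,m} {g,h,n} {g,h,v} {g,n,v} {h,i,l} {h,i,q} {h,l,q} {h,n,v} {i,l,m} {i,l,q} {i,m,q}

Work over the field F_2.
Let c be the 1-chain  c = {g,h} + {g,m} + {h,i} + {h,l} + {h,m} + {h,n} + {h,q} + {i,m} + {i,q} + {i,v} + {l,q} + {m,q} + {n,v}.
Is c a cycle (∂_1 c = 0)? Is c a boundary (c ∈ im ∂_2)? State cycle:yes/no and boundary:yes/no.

n_0=8 n_1=22 n_2=11  [Z2]
∂1: piv[gh,gi,gl,gm,gn,gv,hq] rk=7  ker:hi,hl,hm,hn,hv,il,im,in,iq,iv,lm,lq,mq,mv,nv
∂2: piv[ghm,ghn,ghv,gnv,hil,hiq,hlq,ilm,imq] rk=9  ker:hnv,ilq
∂1c = 0
c vs im∂2: residual ≠ 0 ⇒ not boundary

cycle:yes boundary:no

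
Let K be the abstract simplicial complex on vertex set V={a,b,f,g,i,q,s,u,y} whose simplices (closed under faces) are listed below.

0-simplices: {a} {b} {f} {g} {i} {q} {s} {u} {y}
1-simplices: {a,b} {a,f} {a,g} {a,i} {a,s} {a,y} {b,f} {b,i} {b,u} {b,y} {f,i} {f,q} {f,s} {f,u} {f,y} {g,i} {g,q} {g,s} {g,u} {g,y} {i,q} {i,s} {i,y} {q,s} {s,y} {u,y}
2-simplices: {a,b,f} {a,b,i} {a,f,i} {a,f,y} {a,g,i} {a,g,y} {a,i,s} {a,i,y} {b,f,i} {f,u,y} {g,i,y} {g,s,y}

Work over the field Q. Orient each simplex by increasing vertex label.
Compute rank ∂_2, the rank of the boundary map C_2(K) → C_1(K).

n_0=9 n_1=26 n_2=12  [Q]
∂1: piv[ab,af,ag,ai,as,ay,bu,fq] rk=8  ker:bf,bi,by,fi,fs,fu,fy,gi,gq,gs,gu,gy,iq,is,iy,qs,sy,uy
∂2: piv[abf,abi,afi,afy,agi,agy,ais,aiy,fuy,gsy] rk=10  ker:bfi,giy
rk∂_2=10

rank∂_2=10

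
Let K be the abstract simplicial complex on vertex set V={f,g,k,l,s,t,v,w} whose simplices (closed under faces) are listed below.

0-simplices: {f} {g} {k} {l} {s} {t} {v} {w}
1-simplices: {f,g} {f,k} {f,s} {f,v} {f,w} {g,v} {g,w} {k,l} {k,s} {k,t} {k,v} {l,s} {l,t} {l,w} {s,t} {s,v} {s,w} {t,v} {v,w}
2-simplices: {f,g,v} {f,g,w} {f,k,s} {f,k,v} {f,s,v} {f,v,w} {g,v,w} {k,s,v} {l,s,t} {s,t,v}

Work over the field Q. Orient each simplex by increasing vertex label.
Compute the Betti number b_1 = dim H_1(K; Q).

b_1=4

n_0=8 n_1=19 n_2=10  [Q]
∂1: piv[fg,fk,fs,fv,fw,kl,kt] rk=7  ker:gv,gw,ks,kv,ls,lt,lw,st,sv,sw,tv,vw
∂2: piv[fgv,fgw,fks,fkv,fsv,fvw,lst,stv] rk=8  ker:gvw,ksv
b_1=(19−7)−8=4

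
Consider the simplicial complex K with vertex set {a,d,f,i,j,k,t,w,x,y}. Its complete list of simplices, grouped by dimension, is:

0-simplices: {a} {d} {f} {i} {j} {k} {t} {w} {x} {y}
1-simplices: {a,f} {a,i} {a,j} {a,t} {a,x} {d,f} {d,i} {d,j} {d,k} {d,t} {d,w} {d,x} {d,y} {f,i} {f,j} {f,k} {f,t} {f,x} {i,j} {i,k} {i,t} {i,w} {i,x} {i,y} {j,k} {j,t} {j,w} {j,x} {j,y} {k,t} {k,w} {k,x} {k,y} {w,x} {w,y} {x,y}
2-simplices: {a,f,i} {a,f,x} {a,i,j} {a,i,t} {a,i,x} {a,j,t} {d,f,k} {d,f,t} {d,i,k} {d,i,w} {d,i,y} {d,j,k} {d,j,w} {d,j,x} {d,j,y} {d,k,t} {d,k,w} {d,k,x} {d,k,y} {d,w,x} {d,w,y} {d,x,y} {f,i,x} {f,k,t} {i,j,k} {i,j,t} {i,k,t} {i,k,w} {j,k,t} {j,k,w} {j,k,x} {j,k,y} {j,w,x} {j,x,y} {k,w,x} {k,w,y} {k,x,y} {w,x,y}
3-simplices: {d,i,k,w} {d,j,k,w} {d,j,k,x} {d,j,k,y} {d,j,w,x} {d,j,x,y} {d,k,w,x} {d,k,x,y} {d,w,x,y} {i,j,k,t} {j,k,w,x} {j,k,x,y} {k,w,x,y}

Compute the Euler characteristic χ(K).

χ(K)=-1

n_0=10 n_1=36 n_2=38 n_3=13
χ=+10−36+38−13=-1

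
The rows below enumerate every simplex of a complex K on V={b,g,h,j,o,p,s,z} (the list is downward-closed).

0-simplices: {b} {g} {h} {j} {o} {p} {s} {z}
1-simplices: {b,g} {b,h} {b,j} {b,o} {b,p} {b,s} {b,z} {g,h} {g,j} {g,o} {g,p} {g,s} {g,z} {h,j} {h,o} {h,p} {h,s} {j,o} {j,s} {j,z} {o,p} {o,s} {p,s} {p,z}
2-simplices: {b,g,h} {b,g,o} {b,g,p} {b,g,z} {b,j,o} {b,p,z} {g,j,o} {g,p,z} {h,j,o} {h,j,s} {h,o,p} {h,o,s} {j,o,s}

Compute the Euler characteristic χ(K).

n_0=8 n_1=24 n_2=13
χ=+8−24+13=-3

χ(K)=-3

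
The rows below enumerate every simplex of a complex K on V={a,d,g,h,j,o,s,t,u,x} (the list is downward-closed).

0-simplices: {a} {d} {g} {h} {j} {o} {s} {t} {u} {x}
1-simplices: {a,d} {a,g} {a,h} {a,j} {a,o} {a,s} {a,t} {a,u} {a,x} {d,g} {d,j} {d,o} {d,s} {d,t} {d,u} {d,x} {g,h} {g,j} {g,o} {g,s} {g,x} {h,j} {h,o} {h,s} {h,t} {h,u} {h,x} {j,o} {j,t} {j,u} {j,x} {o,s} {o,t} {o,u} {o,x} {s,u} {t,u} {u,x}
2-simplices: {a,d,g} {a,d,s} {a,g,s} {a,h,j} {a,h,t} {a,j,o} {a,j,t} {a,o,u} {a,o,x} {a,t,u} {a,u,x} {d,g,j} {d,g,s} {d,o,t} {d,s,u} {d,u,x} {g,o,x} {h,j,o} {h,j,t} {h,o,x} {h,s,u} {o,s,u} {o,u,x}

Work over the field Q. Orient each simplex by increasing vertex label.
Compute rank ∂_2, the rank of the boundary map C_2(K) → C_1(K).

rank∂_2=20

n_0=10 n_1=38 n_2=23  [Q]
∂1: piv[ad,ag,ah,aj,ao,as,at,au,ax] rk=9  ker:dg,dj,do,ds,dt,du,dx,gh,gj,go,gs,gx,hj,ho,hs,ht,hu,hx,jo,jt,ju,jx,os,ot,ou,ox,su,tu,ux
∂2: piv[adg,ads,ags,ahj,aht,ajo,ajt,aou,aox,atu,aux,dgj,dot,dsu,dux,gox,hjo,hox,hsu,osu] rk=20  ker:dgs,hjt,oux
rk∂_2=20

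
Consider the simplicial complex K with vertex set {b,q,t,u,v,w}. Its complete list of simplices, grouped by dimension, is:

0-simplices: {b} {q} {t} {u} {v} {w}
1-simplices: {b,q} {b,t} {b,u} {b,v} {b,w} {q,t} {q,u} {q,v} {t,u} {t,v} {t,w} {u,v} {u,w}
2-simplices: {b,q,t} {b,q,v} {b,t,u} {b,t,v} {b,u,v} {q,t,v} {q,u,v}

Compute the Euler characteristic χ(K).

n_0=6 n_1=13 n_2=7
χ=+6−13+7=0

χ(K)=0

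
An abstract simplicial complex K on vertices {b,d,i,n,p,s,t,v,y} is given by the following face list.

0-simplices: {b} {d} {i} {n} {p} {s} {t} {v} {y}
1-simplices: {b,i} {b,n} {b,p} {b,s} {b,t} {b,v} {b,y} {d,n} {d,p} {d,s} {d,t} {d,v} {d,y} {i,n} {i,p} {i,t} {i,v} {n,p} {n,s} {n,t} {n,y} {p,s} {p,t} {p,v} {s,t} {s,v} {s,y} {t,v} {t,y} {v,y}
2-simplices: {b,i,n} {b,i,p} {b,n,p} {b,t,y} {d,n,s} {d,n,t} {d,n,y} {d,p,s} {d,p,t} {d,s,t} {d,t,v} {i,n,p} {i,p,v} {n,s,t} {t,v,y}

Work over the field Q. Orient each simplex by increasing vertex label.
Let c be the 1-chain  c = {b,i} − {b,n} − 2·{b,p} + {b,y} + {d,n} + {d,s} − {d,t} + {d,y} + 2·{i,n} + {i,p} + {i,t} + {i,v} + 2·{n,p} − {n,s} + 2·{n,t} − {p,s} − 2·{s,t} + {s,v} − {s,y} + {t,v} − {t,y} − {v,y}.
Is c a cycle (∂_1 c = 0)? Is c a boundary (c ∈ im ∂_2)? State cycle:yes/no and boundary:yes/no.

n_0=9 n_1=30 n_2=15  [Q]
∂1: piv[bi,bn,bp,bs,bt,bv,by,dn] rk=8  ker:dp,ds,dt,dv,dy,in,ip,it,iv,np,ns,nt,ny,ps,pt,pv,st,sv,sy,tv,ty,vy
∂2: piv[bin,bip,bnp,bty,dns,dnt,dny,dps,dpt,dst,dtv,ipv,tvy] rk=13  ker:inp,nst
∂1c = {b} − 2·{d} − 4·{i} − {n} + 2·{p} + {s} + 4·{v} − {y}

cycle:no boundary:no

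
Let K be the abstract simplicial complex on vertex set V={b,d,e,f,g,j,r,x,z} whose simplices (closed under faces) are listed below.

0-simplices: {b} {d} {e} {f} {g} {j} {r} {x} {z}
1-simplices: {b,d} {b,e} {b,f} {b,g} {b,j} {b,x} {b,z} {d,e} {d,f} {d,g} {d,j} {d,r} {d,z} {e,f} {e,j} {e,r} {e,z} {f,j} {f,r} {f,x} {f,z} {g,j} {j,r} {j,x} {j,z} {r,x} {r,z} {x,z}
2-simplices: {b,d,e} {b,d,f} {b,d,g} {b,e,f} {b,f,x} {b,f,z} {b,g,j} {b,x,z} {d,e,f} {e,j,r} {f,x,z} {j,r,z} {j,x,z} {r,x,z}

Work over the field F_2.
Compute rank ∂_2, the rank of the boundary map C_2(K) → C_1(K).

n_0=9 n_1=28 n_2=14  [Z2]
∂1: piv[bd,be,bf,bg,bj,bx,bz,dr] rk=8  ker:de,df,dg,dj,dz,ef,ej,er,ez,fj,fr,fx,fz,gj,jr,jx,jz,rx,rz,xz
∂2: piv[bde,bdf,bdg,bef,bfx,bfz,bgj,bxz,ejr,jrz,jxz,rxz] rk=12  ker:def,fxz
rk∂_2=12

rank∂_2=12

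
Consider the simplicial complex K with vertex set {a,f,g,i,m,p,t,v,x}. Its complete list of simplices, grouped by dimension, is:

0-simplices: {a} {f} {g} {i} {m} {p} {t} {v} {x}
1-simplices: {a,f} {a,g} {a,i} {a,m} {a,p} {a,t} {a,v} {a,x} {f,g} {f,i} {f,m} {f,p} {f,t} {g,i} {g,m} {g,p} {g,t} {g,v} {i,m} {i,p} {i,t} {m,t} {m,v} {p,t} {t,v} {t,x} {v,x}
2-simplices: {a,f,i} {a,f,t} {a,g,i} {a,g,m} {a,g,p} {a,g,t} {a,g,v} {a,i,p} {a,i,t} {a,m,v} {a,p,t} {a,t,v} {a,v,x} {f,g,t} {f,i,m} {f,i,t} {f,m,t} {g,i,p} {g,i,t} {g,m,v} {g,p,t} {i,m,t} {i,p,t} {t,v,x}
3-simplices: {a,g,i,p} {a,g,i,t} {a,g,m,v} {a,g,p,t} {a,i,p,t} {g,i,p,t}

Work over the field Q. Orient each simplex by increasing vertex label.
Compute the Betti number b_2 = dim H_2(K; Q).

b_2=2

n_0=9 n_1=27 n_2=24 n_3=6  [Q]
∂1: piv[af,ag,ai,am,ap,at,av,ax] rk=8  ker:fg,fi,fm,fp,ft,gi,gm,gp,gt,gv,im,ip,it,mt,mv,pt,tv,tx,vx
∂2: piv[afi,aft,agi,agm,agp,agt,agv,aip,ait,amv,apt,atv,avx,fgt,fim,fmt,tvx] rk=17  ker:fit,gip,git,gmv,gpt,imt,ipt
∂3: piv[agip,agit,agmv,agpt,aipt] rk=5  ker:gipt
b_2=(24−17)−5=2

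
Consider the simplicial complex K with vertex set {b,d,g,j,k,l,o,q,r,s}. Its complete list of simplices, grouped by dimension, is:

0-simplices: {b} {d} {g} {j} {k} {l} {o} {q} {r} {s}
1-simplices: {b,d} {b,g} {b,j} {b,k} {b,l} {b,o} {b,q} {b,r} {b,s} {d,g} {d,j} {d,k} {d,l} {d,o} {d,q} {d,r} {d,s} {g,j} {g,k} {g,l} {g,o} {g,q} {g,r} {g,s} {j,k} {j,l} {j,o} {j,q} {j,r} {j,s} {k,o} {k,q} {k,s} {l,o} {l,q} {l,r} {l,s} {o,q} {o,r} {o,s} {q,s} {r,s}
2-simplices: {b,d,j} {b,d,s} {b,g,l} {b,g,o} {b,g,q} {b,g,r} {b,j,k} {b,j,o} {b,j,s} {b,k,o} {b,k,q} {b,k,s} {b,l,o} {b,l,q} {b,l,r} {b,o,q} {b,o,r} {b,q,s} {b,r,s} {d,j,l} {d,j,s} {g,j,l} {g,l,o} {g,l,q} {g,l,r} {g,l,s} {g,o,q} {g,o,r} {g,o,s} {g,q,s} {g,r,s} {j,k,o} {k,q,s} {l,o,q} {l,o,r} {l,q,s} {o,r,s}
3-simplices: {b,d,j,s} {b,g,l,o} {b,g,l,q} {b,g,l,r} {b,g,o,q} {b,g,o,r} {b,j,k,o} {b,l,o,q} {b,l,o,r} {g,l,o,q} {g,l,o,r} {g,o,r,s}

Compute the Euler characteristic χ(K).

n_0=10 n_1=42 n_2=37 n_3=12
χ=+10−42+37−12=-7

χ(K)=-7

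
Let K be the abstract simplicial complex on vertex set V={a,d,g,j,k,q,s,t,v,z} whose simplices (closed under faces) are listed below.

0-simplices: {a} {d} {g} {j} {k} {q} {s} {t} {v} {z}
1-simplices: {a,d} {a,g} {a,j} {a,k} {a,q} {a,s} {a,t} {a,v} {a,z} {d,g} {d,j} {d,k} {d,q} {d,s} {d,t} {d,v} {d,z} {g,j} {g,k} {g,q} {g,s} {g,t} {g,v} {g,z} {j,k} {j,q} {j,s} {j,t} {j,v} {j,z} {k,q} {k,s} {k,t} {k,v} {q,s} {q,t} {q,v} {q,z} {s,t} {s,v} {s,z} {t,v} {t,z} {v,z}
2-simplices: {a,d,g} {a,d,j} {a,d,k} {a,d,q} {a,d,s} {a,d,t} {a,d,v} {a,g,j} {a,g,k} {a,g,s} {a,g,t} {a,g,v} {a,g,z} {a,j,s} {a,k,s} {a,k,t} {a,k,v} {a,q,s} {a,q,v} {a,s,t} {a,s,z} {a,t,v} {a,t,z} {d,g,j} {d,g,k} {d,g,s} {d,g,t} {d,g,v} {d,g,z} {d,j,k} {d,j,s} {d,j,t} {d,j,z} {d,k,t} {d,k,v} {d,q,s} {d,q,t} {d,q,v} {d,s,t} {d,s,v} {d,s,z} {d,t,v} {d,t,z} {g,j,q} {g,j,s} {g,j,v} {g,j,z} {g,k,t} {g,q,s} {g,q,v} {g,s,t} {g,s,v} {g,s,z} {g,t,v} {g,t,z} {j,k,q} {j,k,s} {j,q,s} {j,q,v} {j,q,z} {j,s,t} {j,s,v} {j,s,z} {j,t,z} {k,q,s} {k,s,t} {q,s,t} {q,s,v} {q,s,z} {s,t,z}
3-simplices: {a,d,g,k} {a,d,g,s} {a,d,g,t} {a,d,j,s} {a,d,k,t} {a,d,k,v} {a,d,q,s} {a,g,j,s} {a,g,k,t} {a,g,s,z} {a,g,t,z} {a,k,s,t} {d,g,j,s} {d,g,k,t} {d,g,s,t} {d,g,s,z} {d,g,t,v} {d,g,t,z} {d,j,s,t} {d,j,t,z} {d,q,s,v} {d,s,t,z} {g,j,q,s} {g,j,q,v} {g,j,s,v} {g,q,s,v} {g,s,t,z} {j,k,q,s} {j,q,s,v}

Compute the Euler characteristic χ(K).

n_0=10 n_1=44 n_2=70 n_3=29
χ=+10−44+70−29=7

χ(K)=7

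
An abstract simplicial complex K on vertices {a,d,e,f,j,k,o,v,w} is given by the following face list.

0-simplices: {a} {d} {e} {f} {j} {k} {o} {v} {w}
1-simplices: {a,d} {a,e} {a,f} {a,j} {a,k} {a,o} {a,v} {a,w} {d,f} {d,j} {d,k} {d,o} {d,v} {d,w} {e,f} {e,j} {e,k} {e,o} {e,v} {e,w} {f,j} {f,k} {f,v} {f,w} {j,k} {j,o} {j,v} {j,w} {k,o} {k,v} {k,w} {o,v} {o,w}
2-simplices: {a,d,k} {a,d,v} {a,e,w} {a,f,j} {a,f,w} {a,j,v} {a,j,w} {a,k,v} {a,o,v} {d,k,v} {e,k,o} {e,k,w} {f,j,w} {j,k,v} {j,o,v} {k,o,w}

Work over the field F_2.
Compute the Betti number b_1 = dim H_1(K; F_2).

b_1=11

n_0=9 n_1=33 n_2=16  [Z2]
∂1: piv[ad,ae,af,aj,ak,ao,av,aw] rk=8  ker:df,dj,dk,do,dv,dw,ef,ej,ek,eo,ev,ew,fj,fk,fv,fw,jk,jo,jv,jw,ko,kv,kw,ov,ow
∂2: piv[adk,adv,aew,afj,afw,ajv,ajw,akv,aov,eko,ekw,jkv,jov,kow] rk=14  ker:dkv,fjw
b_1=(33−8)−14=11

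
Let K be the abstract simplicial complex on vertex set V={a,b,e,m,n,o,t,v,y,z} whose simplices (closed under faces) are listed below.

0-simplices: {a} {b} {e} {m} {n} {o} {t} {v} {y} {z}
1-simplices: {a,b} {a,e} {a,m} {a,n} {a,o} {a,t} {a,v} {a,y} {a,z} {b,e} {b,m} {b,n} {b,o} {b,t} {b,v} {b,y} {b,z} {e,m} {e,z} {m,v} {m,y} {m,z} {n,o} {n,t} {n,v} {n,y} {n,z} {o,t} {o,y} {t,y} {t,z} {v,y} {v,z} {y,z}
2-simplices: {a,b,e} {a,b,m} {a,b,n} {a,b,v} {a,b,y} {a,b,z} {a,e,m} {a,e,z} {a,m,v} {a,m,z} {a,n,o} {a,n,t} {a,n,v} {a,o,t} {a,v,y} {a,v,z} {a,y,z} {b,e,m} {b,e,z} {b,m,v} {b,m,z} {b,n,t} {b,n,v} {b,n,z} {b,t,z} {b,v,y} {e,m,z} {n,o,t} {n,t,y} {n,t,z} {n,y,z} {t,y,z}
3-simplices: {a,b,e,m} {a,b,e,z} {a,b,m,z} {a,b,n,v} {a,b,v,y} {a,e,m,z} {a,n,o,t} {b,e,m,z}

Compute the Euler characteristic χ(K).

n_0=10 n_1=34 n_2=32 n_3=8
χ=+10−34+32−8=0

χ(K)=0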